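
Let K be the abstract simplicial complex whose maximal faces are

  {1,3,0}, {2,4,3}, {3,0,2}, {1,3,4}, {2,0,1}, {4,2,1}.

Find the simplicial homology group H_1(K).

Fix the vertex order 0 < 1 < 2 < 3 < 4 and write every simplex with vertices in increasing order. Then dim K = 2 and the simplices of K are:

  0-simplices (5): [0], [1], [2], [3], [4]
  1-simplices (9): [0,1], [0,2], [0,3], [1,2], [1,3], [1,4], [2,3], [2,4], [3,4]
  2-simplices (6): [0,1,2], [0,1,3], [0,2,3], [1,2,4], [1,3,4], [2,3,4]

giving chain groups C_0 ≅ Z^5, C_1 ≅ Z^9, C_2 ≅ Z^6.

The boundary map ∂_1: C_1 → C_0 maps an edge to its endpoints' difference, ∂[p,q] = q − p. For instance
  ∂[1,4] = [4] − [1].
This gives a 5×9 integer matrix of rank 4; reducing to Smith normal form yields diagonal entries (1,1,1,1).

∂_2: C_2 → C_1 acts by ∂[p,q,r] = [q,r] − [p,r] + [p,q]. For instance
  ∂[0,1,2] = [1,2] − [0,2] + [0,1],
  ∂[0,1,3] = [1,3] − [0,3] + [0,1].
The resulting 9×6 matrix has rank 5, and its Smith normal form has invariant factors (1,1,1,1,1).

Computing H_k = (kernel of ∂_k) / (image of ∂_{k+1}):

  H_1: rank ker ∂_1 − rank ∂_2 = (9 − 4) − 5 = 0, and the invariant factors of ∂_2 are all 1, so H_1 ≅ 0.

(K is a triangulation of the 2-sphere S^2.)

H_1 = 0.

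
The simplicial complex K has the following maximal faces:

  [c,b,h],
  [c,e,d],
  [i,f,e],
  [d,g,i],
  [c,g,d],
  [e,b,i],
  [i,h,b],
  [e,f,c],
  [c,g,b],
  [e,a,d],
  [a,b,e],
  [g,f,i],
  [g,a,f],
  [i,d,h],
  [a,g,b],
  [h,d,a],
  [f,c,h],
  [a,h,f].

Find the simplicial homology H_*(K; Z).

We work with the vertex ordering a < b < c < d < e < f < g < h < i. The simplices of K, each written with vertices in increasing order, are:

  0-simplices (9): a, b, c, d, e, f, g, h, i
  1-simplices (27): ab, ad, ae, af, ag, ah, bc, be, bg, bh, bi, cd, ce, cf, cg, ch, de, dg, dh, di, ef, ei, fg, fh, fi, gi, hi
  2-simplices (18): abe, abg, ade, adh, afg, afh, bcg, bch, bei, bhi, cde, cdg, cef, cfh, dgi, dhi, efi, fgi

giving chain groups C_0 ≅ Z^9, C_1 ≅ Z^27, C_2 ≅ Z^18.

The boundary map ∂_1: C_1 → C_0 is given by ∂[p,q] = [q] − [p]. For instance
  ∂di = i − d.
The resulting 9×27 matrix has rank 8, and its Smith normal form has invariant factors (1,1,1,1,1,1,1,1).

∂_2: C_2 → C_1 sends each 2-simplex [p,q,r] to [q,r] − [p,r] + [p,q]. For instance
  ∂abg = bg − ag + ab,
  ∂abe = be − ae + ab.
The resulting 27×18 matrix has rank 17, and its Smith normal form has invariant factors (1,1,1,1,1,1,1,1,1,1,1,1,1,1,1,1,1).

From H_k ≅ ker(∂_k) / im(∂_{k+1}) we obtain:

  H_0: rank C_0 − rank ∂_1 = 9 − 8 = 1, and the invariant factors of ∂_1 are all 1, so H_0 ≅ Z.
  H_1: rank ker ∂_1 − rank ∂_2 = (27 − 8) − 17 = 2, and the invariant factors of ∂_2 are all 1, so H_1 ≅ Z^2.
  H_2: rank ker ∂_2 − rank ∂_3 = (18 − 17) − 0 = 1, and there is no ∂_3, so H_2 ≅ Z.

As a check, the Euler characteristic is 9 − 27 + 18 = 0, which agrees with 1 − 2 + 1 = 0.

H_0 = Z,  H_1 = Z^2,  H_2 = Z.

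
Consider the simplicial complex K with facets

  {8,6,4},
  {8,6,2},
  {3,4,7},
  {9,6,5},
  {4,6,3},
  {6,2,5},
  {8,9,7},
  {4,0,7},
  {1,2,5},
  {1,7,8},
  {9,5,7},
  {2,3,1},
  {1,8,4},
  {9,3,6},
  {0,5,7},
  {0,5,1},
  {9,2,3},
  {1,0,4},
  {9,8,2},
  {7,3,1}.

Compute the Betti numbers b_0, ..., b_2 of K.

b_0 = 1, b_1 = 1, b_2 = 0.

Take the total order 0 < 1 < 2 < 3 < 4 < 5 < 6 < 7 < 8 < 9 on the vertex set. Then K (dimension 2) consists of the simplices:

  0-simplices (10): [0], [1], [2], [3], [4], [5], [6], [7], [8], [9]
  1-simplices (30): (30 of them)
  2-simplices (20): (20 of them)

Hence C_0 ≅ Z^10, C_1 ≅ Z^30, C_2 ≅ Z^20.

The boundary map ∂_1: C_1 → C_0 maps an edge to its endpoints' difference, ∂[p,q] = q − p.
This gives a 10×30 integer matrix of rank 9; reducing to Smith normal form yields diagonal entries (1,1,1,1,1,1,1,1,1).

∂_2: C_2 → C_1 acts by ∂[p,q,r] = [q,r] − [p,r] + [p,q]. For instance
  ∂[1,3,7] = [3,7] − [1,7] + [1,3],
  ∂[5,6,9] = [6,9] − [5,9] + [5,6].
The 30×20 boundary matrix has rank 20 and Smith normal form diag(1,1,1,1,1,1,1,1,1,1,1,1,1,1,1,1,1,1,1,2).

From H_k ≅ ker(∂_k) / im(∂_{k+1}) we obtain:

  H_0: rank C_0 − rank ∂_1 = 10 − 9 = 1, and the invariant factors of ∂_1 are all 1, so H_0 = Z.
  H_1: rank ker ∂_1 − rank ∂_2 = (30 − 9) − 20 = 1, and ∂_2 has invariant factor 2 > 1, so H_1 = Z ⊕ Z/2Z.
  H_2: rank ker ∂_2 − rank ∂_3 = (20 − 20) − 0 = 0, and there is no ∂_3, so H_2 = 0.

As a check, the Euler characteristic is 10 − 30 + 20 = 0, which agrees with 1 − 1 + 0 = 0.
(K is a triangulation of the Klein bottle.)

Hence the Betti numbers are b_0 = 1, b_1 = 1, b_2 = 0.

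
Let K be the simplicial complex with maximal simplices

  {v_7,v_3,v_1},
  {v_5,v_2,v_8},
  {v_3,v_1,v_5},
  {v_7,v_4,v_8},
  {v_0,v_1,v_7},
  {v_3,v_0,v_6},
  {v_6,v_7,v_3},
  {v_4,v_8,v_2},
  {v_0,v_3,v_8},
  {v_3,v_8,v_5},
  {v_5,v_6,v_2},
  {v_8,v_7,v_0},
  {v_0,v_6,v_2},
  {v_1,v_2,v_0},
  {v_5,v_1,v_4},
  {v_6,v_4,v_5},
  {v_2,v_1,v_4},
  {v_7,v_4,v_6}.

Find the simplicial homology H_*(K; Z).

H_0 ≅ Z,  H_1 ≅ Z ⊕ Z/2,  H_2 = 0.

Order the vertices as v_0 < v_1 < v_2 < v_3 < v_4 < v_5 < v_6 < v_7 < v_8. Listing each simplex with vertices in this order, K has dimension 2 with simplices:

  0-simplices (9): [v_0], [v_1], [v_2], [v_3], [v_4], [v_5], [v_6], [v_7], [v_8]
  1-simplices (27): (27 of them)
  2-simplices (18): (18 of them)

Hence C_0 ≅ Z^9, C_1 ≅ Z^27, C_2 ≅ Z^18.

Boundary ∂_1: C_1 → C_0 is given by ∂[p,q] = [q] − [p]. For instance
  ∂[v_0,v_8] = [v_8] − [v_0].
The resulting 9×27 matrix has rank 8, and its Smith normal form has invariant factors (1,1,1,1,1,1,1,1).

The boundary map ∂_2: C_2 → C_1 sends each 2-simplex [p,q,r] to [q,r] − [p,r] + [p,q]. For instance
  ∂[v_2,v_5,v_6] = [v_5,v_6] − [v_2,v_6] + [v_2,v_5],
  ∂[v_4,v_6,v_7] = [v_6,v_7] − [v_4,v_7] + [v_4,v_6].
As a 27×18 matrix over Z this has rank 18, with invariant factors (1,1,1,1,1,1,1,1,1,1,1,1,1,1,1,1,1,2).

Now H_k = ker ∂_k / im ∂_{k+1}, so:

  H_0: rank C_0 − rank ∂_1 = 9 − 8 = 1, and the invariant factors of ∂_1 are all 1, so H_0 = Z.
  H_1: rank ker ∂_1 − rank ∂_2 = (27 − 8) − 18 = 1, and ∂_2 has invariant factor 2 > 1, so H_1 = Z ⊕ Z/2.
  H_2: rank ker ∂_2 − rank ∂_3 = (18 − 18) − 0 = 0, and there is no ∂_3, so H_2 = 0.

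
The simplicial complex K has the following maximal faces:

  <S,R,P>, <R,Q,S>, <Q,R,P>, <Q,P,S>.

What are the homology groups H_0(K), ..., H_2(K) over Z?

H_0 ≅ Z,  H_1 = 0,  H_2 ≅ Z.

K has 4 vertices, 6 edges, 4 triangles.
rank ∂_0 = 0, rank ∂_1 = 3 ⇒ b_0 = 4 − 0 − 3 = 1; all invariant factors of ∂_1 are 1 so no torsion. So H_0 ≅ Z.
rank ∂_1 = 3, rank ∂_2 = 3 ⇒ b_1 = 6 − 3 − 3 = 0; all invariant factors of ∂_2 are 1 so no torsion. So H_1 ≅ 0.
rank ∂_2 = 3, rank ∂_3 = 0 ⇒ b_2 = 4 − 3 − 0 = 1. So H_2 ≅ Z.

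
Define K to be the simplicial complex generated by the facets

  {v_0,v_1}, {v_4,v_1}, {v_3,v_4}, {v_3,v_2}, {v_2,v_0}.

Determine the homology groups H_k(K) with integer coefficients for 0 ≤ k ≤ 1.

H_0 = Z,  H_1 = Z.

We work with the vertex ordering v_0 < v_1 < v_2 < v_3 < v_4. The simplices of K, each written with vertices in increasing order, are:

  0-simplices (5): [v_0], [v_1], [v_2], [v_3], [v_4]
  1-simplices (5): [v_0,v_1], [v_0,v_2], [v_1,v_4], [v_2,v_3], [v_3,v_4]

so the chain groups are C_0 ≅ Z^5, C_1 ≅ Z^5.

Boundary ∂_1: C_1 → C_0 maps an edge to its endpoints' difference, ∂[p,q] = q − p.
As a 5×5 matrix over Z this has rank 4, with invariant factors (1,1,1,1).

Reading off H_k = ker ∂_k / im ∂_{k+1}:

  H_0: rank C_0 − rank ∂_1 = 5 − 4 = 1, and the invariant factors of ∂_1 are all 1, so H_0 = Z.
  H_1: rank ker ∂_1 − rank ∂_2 = (5 − 4) − 0 = 1, and there is no ∂_2, so H_1 = Z.

As a check, the Euler characteristic is 5 − 5 = 0, which agrees with 1 − 1 = 0.
(K is a triangulation of the circle S^1.)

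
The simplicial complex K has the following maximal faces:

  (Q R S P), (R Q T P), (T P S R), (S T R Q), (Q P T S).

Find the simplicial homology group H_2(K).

H_2 = 0.

Take the total order P < Q < R < S < T on the vertex set. Then K (dimension 3) consists of the simplices:

  0-simplices (5): P, Q, R, S, T
  1-simplices (10): PQ, PR, PS, PT, QR, QS, QT, RS, RT, ST
  2-simplices (10): PQR, PQS, PQT, PRS, PRT, PST, QRS, QRT, QST, RST
  3-simplices (5): PQRS, PQRT, PQST, PRST, QRST

Hence C_0 ≅ Z^5, C_1 ≅ Z^10, C_2 ≅ Z^10, C_3 ≅ Z^5.

Boundary ∂_1: C_1 → C_0 is given by ∂[p,q] = [q] − [p].
The resulting 5×10 matrix has rank 4, and its Smith normal form has invariant factors (1,1,1,1).

∂_2: C_2 → C_1 acts by ∂[p,q,r] = [q,r] − [p,r] + [p,q]. For instance
  ∂PST = ST − PT + PS,
  ∂PQT = QT − PT + PQ.
The 10×10 boundary matrix has rank 6 and Smith normal form diag(1,1,1,1,1,1).

The boundary map ∂_3: C_3 → C_2 sends each 3-simplex σ to the alternating sum Σ_i (−1)^i (σ with its i-th vertex removed). For instance
  ∂PRST = RST − PST + PRT − PRS,
  ∂PQRT = QRT − PRT + PQT − PQR.
This gives a 10×5 integer matrix of rank 4; reducing to Smith normal form yields diagonal entries (1,1,1,1).

Computing H_k = (kernel of ∂_k) / (image of ∂_{k+1}):

  H_2: rank ker ∂_2 − rank ∂_3 = (10 − 6) − 4 = 0, and the invariant factors of ∂_3 are all 1, so H_2 = 0.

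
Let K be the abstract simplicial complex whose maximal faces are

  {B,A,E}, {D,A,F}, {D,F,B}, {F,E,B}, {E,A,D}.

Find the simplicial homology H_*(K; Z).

H_0 ≅ Z,  H_1 ≅ Z,  H_2 = 0.

Fix the vertex order A < B < D < E < F and write every simplex with vertices in increasing order. Then dim K = 2 and the simplices of K are:

  0-simplices (5): A, B, D, E, F
  1-simplices (10): AB, AD, AE, AF, BD, BE, BF, DE, DF, EF
  2-simplices (5): ABE, ADE, ADF, BDF, BEF

so the chain groups are C_0 ≅ Z^5, C_1 ≅ Z^10, C_2 ≅ Z^5.

∂_1: C_1 → C_0 is given by ∂[p,q] = [q] − [p]. For instance
  ∂AB = B − A.
The 5×10 boundary matrix has rank 4 and Smith normal form diag(1,1,1,1).

Boundary ∂_2: C_2 → C_1 acts by ∂[p,q,r] = [q,r] − [p,r] + [p,q]. For instance
  ∂ABE = BE − AE + AB,
  ∂ADF = DF − AF + AD.
The resulting 10×5 matrix has rank 5, and its Smith normal form has invariant factors (1,1,1,1,1).

Reading off H_k = ker ∂_k / im ∂_{k+1}:

  H_0: rank C_0 − rank ∂_1 = 5 − 4 = 1, and the invariant factors of ∂_1 are all 1, so H_0 ≅ Z.
  H_1: rank ker ∂_1 − rank ∂_2 = (10 − 4) − 5 = 1, and the invariant factors of ∂_2 are all 1, so H_1 ≅ Z.
  H_2: rank ker ∂_2 − rank ∂_3 = (5 − 5) − 0 = 0, and there is no ∂_3, so H_2 ≅ 0.

As a check, the Euler characteristic is 5 − 10 + 5 = 0, which agrees with 1 − 1 + 0 = 0.
(K is a triangulation of the Möbius band.)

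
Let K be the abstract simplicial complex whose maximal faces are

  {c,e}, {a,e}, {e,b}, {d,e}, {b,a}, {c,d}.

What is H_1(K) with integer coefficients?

H_1 = Z^2.

Order the vertices as a < b < c < d < e. Listing each simplex with vertices in this order, K has dimension 1 with simplices:

  0-simplices (5): a, b, c, d, e
  1-simplices (6): ab, ae, be, cd, ce, de

Hence C_0 ≅ Z^5, C_1 ≅ Z^6.

The boundary map ∂_1: C_1 → C_0 sends each edge [p,q] (with p < q) to q − p.
The 5×6 boundary matrix has rank 4 and Smith normal form diag(1,1,1,1).

Computing H_k = (kernel of ∂_k) / (image of ∂_{k+1}):

  H_1: rank ker ∂_1 − rank ∂_2 = (6 − 4) − 0 = 2, and there is no ∂_2, so H_1 = Z^2.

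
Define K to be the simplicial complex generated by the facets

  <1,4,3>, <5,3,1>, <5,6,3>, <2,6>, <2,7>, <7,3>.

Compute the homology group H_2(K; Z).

H_2 ≅ 0.

Fix the vertex order 1 < 2 < 3 < 4 < 5 < 6 < 7 and write every simplex with vertices in increasing order. Then dim K = 2 and the simplices of K are:

  0-simplices (7): [1], [2], [3], [4], [5], [6], [7]
  1-simplices (10): [1,3], [1,4], [1,5], [2,6], [2,7], [3,4], [3,5], [3,6], [3,7], [5,6]
  2-simplices (3): [1,3,4], [1,3,5], [3,5,6]

giving chain groups C_0 ≅ Z^7, C_1 ≅ Z^10, C_2 ≅ Z^3.

The boundary map ∂_1: C_1 → C_0 maps an edge to its endpoints' difference, ∂[p,q] = q − p.
As a 7×10 matrix over Z this has rank 6, with invariant factors (1,1,1,1,1,1).

The boundary map ∂_2: C_2 → C_1 maps a triangle to the signed sum of its edges. For instance
  ∂[3,5,6] = [5,6] − [3,6] + [3,5],
  ∂[1,3,5] = [3,5] − [1,5] + [1,3].
As a 10×3 matrix over Z this has rank 3, with invariant factors (1,1,1).

Now H_k = ker ∂_k / im ∂_{k+1}, so:

  H_2: rank ker ∂_2 − rank ∂_3 = (3 − 3) − 0 = 0, and there is no ∂_3, so H_2 ≅ 0.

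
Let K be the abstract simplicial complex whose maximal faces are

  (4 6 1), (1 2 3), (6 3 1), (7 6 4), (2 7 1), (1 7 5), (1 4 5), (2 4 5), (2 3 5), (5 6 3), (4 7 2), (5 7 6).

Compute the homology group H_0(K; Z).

We work with the vertex ordering 1 < 2 < 3 < 4 < 5 < 6 < 7. The simplices of K, each written with vertices in increasing order, are:

  0-simplices (7): [1], [2], [3], [4], [5], [6], [7]
  1-simplices (18): [1,2], [1,3], [1,4], [1,5], [1,6], [1,7], [2,3], [2,4], [2,5], [2,7], [3,5], [3,6], [4,5], [4,6], [4,7], [5,6], [5,7], [6,7]
  2-simplices (12): [1,2,3], [1,2,7], [1,3,6], [1,4,5], [1,4,6], [1,5,7], [2,3,5], [2,4,5], [2,4,7], [3,5,6], [4,6,7], [5,6,7]

giving chain groups C_0 ≅ Z^7, C_1 ≅ Z^18, C_2 ≅ Z^12.

Boundary ∂_1: C_1 → C_0 sends each edge [p,q] (with p < q) to q − p. For instance
  ∂[1,3] = [3] − [1].
This gives a 7×18 integer matrix of rank 6; reducing to Smith normal form yields diagonal entries (1,1,1,1,1,1).

∂_2: C_2 → C_1 maps a triangle to the signed sum of its edges. For instance
  ∂[4,6,7] = [6,7] − [4,7] + [4,6],
  ∂[3,5,6] = [5,6] − [3,6] + [3,5].
As a 18×12 matrix over Z this has rank 12, with invariant factors (1,1,1,1,1,1,1,1,1,1,1,2).

Now H_k = ker ∂_k / im ∂_{k+1}, so:

  H_0: rank C_0 − rank ∂_1 = 7 − 6 = 1, and the invariant factors of ∂_1 are all 1, so H_0 = Z.

H_0 = Z.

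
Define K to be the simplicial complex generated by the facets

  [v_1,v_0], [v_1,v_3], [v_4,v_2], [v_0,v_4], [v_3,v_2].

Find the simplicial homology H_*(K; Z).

H_0 ≅ Z,  H_1 ≅ Z.

We work with the vertex ordering v_0 < v_1 < v_2 < v_3 < v_4. The simplices of K, each written with vertices in increasing order, are:

  0-simplices (5): [v_0], [v_1], [v_2], [v_3], [v_4]
  1-simplices (5): [v_0,v_1], [v_0,v_4], [v_1,v_3], [v_2,v_3], [v_2,v_4]

Hence C_0 ≅ Z^5, C_1 ≅ Z^5.

Boundary ∂_1: C_1 → C_0 is given by ∂[p,q] = [q] − [p].
This gives a 5×5 integer matrix of rank 4; reducing to Smith normal form yields diagonal entries (1,1,1,1).

Computing H_k = (kernel of ∂_k) / (image of ∂_{k+1}):

  H_0: rank C_0 − rank ∂_1 = 5 − 4 = 1, and the invariant factors of ∂_1 are all 1, so H_0 ≅ Z.
  H_1: rank ker ∂_1 − rank ∂_2 = (5 − 4) − 0 = 1, and there is no ∂_2, so H_1 ≅ Z.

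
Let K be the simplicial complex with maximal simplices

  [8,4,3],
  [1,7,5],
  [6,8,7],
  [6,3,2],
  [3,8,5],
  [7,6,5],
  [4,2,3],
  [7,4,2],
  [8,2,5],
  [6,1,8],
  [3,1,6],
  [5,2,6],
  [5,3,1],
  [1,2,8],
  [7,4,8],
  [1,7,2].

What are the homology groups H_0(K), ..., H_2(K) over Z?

H_0 ≅ Z,  H_1 ≅ Z^2,  H_2 ≅ Z.

Take the total order 1 < 2 < 3 < 4 < 5 < 6 < 7 < 8 on the vertex set. Then K (dimension 2) consists of the simplices:

  0-simplices (8): [1], [2], [3], [4], [5], [6], [7], [8]
  1-simplices (24): (24 of them)
  2-simplices (16): [1,2,7], [1,2,8], [1,3,5], [1,3,6], [1,5,7], [1,6,8], [2,3,4], [2,3,6], [2,4,7], [2,5,6], [2,5,8], [3,4,8], [3,5,8], [4,7,8], [5,6,7], [6,7,8]

so the chain groups are C_0 ≅ Z^8, C_1 ≅ Z^24, C_2 ≅ Z^16.

The boundary map ∂_1: C_1 → C_0 is given by ∂[p,q] = [q] − [p]. For instance
  ∂[3,5] = [5] − [3].
The 8×24 boundary matrix has rank 7 and Smith normal form diag(1,1,1,1,1,1,1).

The boundary map ∂_2: C_2 → C_1 maps a triangle to the signed sum of its edges. For instance
  ∂[1,2,8] = [2,8] − [1,8] + [1,2],
  ∂[2,4,7] = [4,7] − [2,7] + [2,4].
This gives a 24×16 integer matrix of rank 15; reducing to Smith normal form yields diagonal entries (1,1,1,1,1,1,1,1,1,1,1,1,1,1,1).

From H_k ≅ ker(∂_k) / im(∂_{k+1}) we obtain:

  H_0: rank C_0 − rank ∂_1 = 8 − 7 = 1, and the invariant factors of ∂_1 are all 1, so H_0 = Z.
  H_1: rank ker ∂_1 − rank ∂_2 = (24 − 7) − 15 = 2, and the invariant factors of ∂_2 are all 1, so H_1 = Z^2.
  H_2: rank ker ∂_2 − rank ∂_3 = (16 − 15) − 0 = 1, and there is no ∂_3, so H_2 = Z.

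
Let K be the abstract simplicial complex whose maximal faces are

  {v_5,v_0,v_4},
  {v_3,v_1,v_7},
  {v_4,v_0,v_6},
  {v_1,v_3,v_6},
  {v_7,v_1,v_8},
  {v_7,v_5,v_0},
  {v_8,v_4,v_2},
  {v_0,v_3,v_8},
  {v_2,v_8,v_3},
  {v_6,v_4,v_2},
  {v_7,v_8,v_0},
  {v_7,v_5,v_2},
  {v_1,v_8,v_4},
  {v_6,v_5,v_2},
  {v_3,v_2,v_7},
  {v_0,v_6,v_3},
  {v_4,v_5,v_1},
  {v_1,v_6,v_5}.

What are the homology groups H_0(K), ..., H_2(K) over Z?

Order the vertices as v_0 < v_1 < v_2 < v_3 < v_4 < v_5 < v_6 < v_7 < v_8. Listing each simplex with vertices in this order, K has dimension 2 with simplices:

  0-simplices (9): [v_0], [v_1], [v_2], [v_3], [v_4], [v_5], [v_6], [v_7], [v_8]
  1-simplices (27): (27 of them)
  2-simplices (18): (18 of them)

giving chain groups C_0 ≅ Z^9, C_1 ≅ Z^27, C_2 ≅ Z^18.

∂_1: C_1 → C_0 sends each edge [p,q] (with p < q) to q − p. For instance
  ∂[v_7,v_8] = [v_8] − [v_7].
As a 9×27 matrix over Z this has rank 8, with invariant factors (1,1,1,1,1,1,1,1).

Boundary ∂_2: C_2 → C_1 maps a triangle to the signed sum of its edges. For instance
  ∂[v_2,v_5,v_6] = [v_5,v_6] − [v_2,v_6] + [v_2,v_5],
  ∂[v_1,v_3,v_6] = [v_3,v_6] − [v_1,v_6] + [v_1,v_3].
This gives a 27×18 integer matrix of rank 18; reducing to Smith normal form yields diagonal entries (1,1,1,1,1,1,1,1,1,1,1,1,1,1,1,1,1,2).

From H_k ≅ ker(∂_k) / im(∂_{k+1}) we obtain:

  H_0: rank C_0 − rank ∂_1 = 9 − 8 = 1, and the invariant factors of ∂_1 are all 1, so H_0 = Z.
  H_1: rank ker ∂_1 − rank ∂_2 = (27 − 8) − 18 = 1, and ∂_2 has invariant factor 2 > 1, so H_1 = Z ⊕ Z/2Z.
  H_2: rank ker ∂_2 − rank ∂_3 = (18 − 18) − 0 = 0, and there is no ∂_3, so H_2 = 0.

(K is a triangulation of the Klein bottle.)

H_0 ≅ Z,  H_1 ≅ Z ⊕ Z/2Z,  H_2 = 0.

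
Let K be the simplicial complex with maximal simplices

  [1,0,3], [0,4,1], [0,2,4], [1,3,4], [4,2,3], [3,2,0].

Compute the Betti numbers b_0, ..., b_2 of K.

b_0 = 1, b_1 = 0, b_2 = 1.

We work with the vertex ordering 0 < 1 < 2 < 3 < 4. The simplices of K, each written with vertices in increasing order, are:

  0-simplices (5): [0], [1], [2], [3], [4]
  1-simplices (9): [0,1], [0,2], [0,3], [0,4], [1,3], [1,4], [2,3], [2,4], [3,4]
  2-simplices (6): [0,1,3], [0,1,4], [0,2,3], [0,2,4], [1,3,4], [2,3,4]

Hence C_0 ≅ Z^5, C_1 ≅ Z^9, C_2 ≅ Z^6.

The boundary map ∂_1: C_1 → C_0 sends each edge [p,q] (with p < q) to q − p. For instance
  ∂[0,3] = [3] − [0].
This gives a 5×9 integer matrix of rank 4; reducing to Smith normal form yields diagonal entries (1,1,1,1).

The boundary map ∂_2: C_2 → C_1 sends each 2-simplex [p,q,r] to [q,r] − [p,r] + [p,q]. For instance
  ∂[1,3,4] = [3,4] − [1,4] + [1,3],
  ∂[0,1,4] = [1,4] − [0,4] + [0,1].
This gives a 9×6 integer matrix of rank 5; reducing to Smith normal form yields diagonal entries (1,1,1,1,1).

Computing H_k = (kernel of ∂_k) / (image of ∂_{k+1}):

  H_0: rank C_0 − rank ∂_1 = 5 − 4 = 1, and the invariant factors of ∂_1 are all 1, so H_0 = Z.
  H_1: rank ker ∂_1 − rank ∂_2 = (9 − 4) − 5 = 0, and the invariant factors of ∂_2 are all 1, so H_1 = 0.
  H_2: rank ker ∂_2 − rank ∂_3 = (6 − 5) − 0 = 1, and there is no ∂_3, so H_2 = Z.

(K is a triangulation of the 2-sphere S^2.)

Hence the Betti numbers are b_0 = 1, b_1 = 0, b_2 = 1.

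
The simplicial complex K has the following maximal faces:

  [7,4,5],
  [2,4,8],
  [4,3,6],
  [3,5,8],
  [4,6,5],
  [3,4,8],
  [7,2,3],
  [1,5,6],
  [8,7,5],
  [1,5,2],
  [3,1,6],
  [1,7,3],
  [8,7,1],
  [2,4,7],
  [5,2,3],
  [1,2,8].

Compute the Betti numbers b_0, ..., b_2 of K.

b_0 = 1, b_1 = 2, b_2 = 1.

Order the vertices as 1 < 2 < 3 < 4 < 5 < 6 < 7 < 8. Listing each simplex with vertices in this order, K has dimension 2 with simplices:

  0-simplices (8): [1], [2], [3], [4], [5], [6], [7], [8]
  1-simplices (24): (24 of them)
  2-simplices (16): [1,2,5], [1,2,8], [1,3,6], [1,3,7], [1,5,6], [1,7,8], [2,3,5], [2,3,7], [2,4,7], [2,4,8], [3,4,6], [3,4,8], [3,5,8], [4,5,6], [4,5,7], [5,7,8]

so the chain groups are C_0 ≅ Z^8, C_1 ≅ Z^24, C_2 ≅ Z^16.

∂_1: C_1 → C_0 is given by ∂[p,q] = [q] − [p]. For instance
  ∂[4,7] = [7] − [4].
The 8×24 boundary matrix has rank 7 and Smith normal form diag(1,1,1,1,1,1,1).

The boundary map ∂_2: C_2 → C_1 maps a triangle to the signed sum of its edges. For instance
  ∂[3,4,8] = [4,8] − [3,8] + [3,4],
  ∂[4,5,6] = [5,6] − [4,6] + [4,5].
This gives a 24×16 integer matrix of rank 15; reducing to Smith normal form yields diagonal entries (1,1,1,1,1,1,1,1,1,1,1,1,1,1,1).

Reading off H_k = ker ∂_k / im ∂_{k+1}:

  H_0: rank C_0 − rank ∂_1 = 8 − 7 = 1, and the invariant factors of ∂_1 are all 1, so H_0 ≅ Z.
  H_1: rank ker ∂_1 − rank ∂_2 = (24 − 7) − 15 = 2, and the invariant factors of ∂_2 are all 1, so H_1 ≅ Z^2.
  H_2: rank ker ∂_2 − rank ∂_3 = (16 − 15) − 0 = 1, and there is no ∂_3, so H_2 ≅ Z.

As a check, the Euler characteristic is 8 − 24 + 16 = 0, which agrees with 1 − 2 + 1 = 0.

Hence the Betti numbers are b_0 = 1, b_1 = 2, b_2 = 1.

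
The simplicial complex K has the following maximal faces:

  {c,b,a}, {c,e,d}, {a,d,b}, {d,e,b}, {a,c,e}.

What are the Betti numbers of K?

Take the total order a < b < c < d < e on the vertex set. Then K (dimension 2) consists of the simplices:

  0-simplices (5): a, b, c, d, e
  1-simplices (10): ab, ac, ad, ae, bc, bd, be, cd, ce, de
  2-simplices (5): abc, abd, ace, bde, cde

so the chain groups are C_0 ≅ Z^5, C_1 ≅ Z^10, C_2 ≅ Z^5.

∂_1: C_1 → C_0 sends each edge [p,q] (with p < q) to q − p. For instance
  ∂ce = e − c.
As a 5×10 matrix over Z this has rank 4, with invariant factors (1,1,1,1).

∂_2: C_2 → C_1 acts by ∂[p,q,r] = [q,r] − [p,r] + [p,q]. For instance
  ∂abd = bd − ad + ab,
  ∂bde = de − be + bd.
As a 10×5 matrix over Z this has rank 5, with invariant factors (1,1,1,1,1).

Computing H_k = (kernel of ∂_k) / (image of ∂_{k+1}):

  H_0: rank C_0 − rank ∂_1 = 5 − 4 = 1, and the invariant factors of ∂_1 are all 1, so H_0 = Z.
  H_1: rank ker ∂_1 − rank ∂_2 = (10 − 4) − 5 = 1, and the invariant factors of ∂_2 are all 1, so H_1 = Z.
  H_2: rank ker ∂_2 − rank ∂_3 = (5 − 5) − 0 = 0, and there is no ∂_3, so H_2 = 0.

As a check, the Euler characteristic is 5 − 10 + 5 = 0, which agrees with 1 − 1 + 0 = 0.
(K is a triangulation of the Möbius band.)

Hence the Betti numbers are b_0 = 1, b_1 = 1, b_2 = 0.

b_0 = 1, b_1 = 1, b_2 = 0.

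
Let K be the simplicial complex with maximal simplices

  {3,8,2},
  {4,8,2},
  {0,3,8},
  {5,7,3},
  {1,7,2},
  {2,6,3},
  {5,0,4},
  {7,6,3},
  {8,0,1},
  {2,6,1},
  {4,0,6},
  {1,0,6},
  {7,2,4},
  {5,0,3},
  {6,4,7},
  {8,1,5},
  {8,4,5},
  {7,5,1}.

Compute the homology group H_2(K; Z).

H_2 = 0.

Order the vertices as 0 < 1 < 2 < 3 < 4 < 5 < 6 < 7 < 8. Listing each simplex with vertices in this order, K has dimension 2 with simplices:

  0-simplices (9): [0], [1], [2], [3], [4], [5], [6], [7], [8]
  1-simplices (27): (27 of them)
  2-simplices (18): [0,1,6], [0,1,8], [0,3,5], [0,3,8], [0,4,5], [0,4,6], [1,2,6], [1,2,7], [1,5,7], [1,5,8], [2,3,6], [2,3,8], [2,4,7], [2,4,8], [3,5,7], [3,6,7], [4,5,8], [4,6,7]

so the chain groups are C_0 ≅ Z^9, C_1 ≅ Z^27, C_2 ≅ Z^18.

The boundary map ∂_1: C_1 → C_0 maps an edge to its endpoints' difference, ∂[p,q] = q − p.
This gives a 9×27 integer matrix of rank 8; reducing to Smith normal form yields diagonal entries (1,1,1,1,1,1,1,1).

The boundary map ∂_2: C_2 → C_1 maps a triangle to the signed sum of its edges. For instance
  ∂[0,1,8] = [1,8] − [0,8] + [0,1],
  ∂[1,2,6] = [2,6] − [1,6] + [1,2].
This gives a 27×18 integer matrix of rank 18; reducing to Smith normal form yields diagonal entries (1,1,1,1,1,1,1,1,1,1,1,1,1,1,1,1,1,2).

Now H_k = ker ∂_k / im ∂_{k+1}, so:

  H_2: rank ker ∂_2 − rank ∂_3 = (18 − 18) − 0 = 0, and there is no ∂_3, so H_2 = 0.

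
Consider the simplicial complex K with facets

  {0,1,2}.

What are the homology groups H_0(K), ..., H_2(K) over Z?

Fix the vertex order 0 < 1 < 2 and write every simplex with vertices in increasing order. Then dim K = 2 and the simplices of K are:

  0-simplices (3): [0], [1], [2]
  1-simplices (3): [0,1], [0,2], [1,2]
  2-simplices (1): [0,1,2]

giving chain groups C_0 ≅ Z^3, C_1 ≅ Z^3, C_2 ≅ Z^1.

Boundary ∂_1: C_1 → C_0 is given by ∂[p,q] = [q] − [p].
As a 3×3 matrix over Z this has rank 2, with invariant factors (1,1).

Boundary ∂_2: C_2 → C_1 maps a triangle to the signed sum of its edges. For instance
  ∂[0,1,2] = [1,2] − [0,2] + [0,1].
As a 3×1 matrix over Z this has rank 1, with invariant factors (1).

From H_k ≅ ker(∂_k) / im(∂_{k+1}) we obtain:

  H_0: rank C_0 − rank ∂_1 = 3 − 2 = 1, and the invariant factors of ∂_1 are all 1, so H_0 = Z.
  H_1: rank ker ∂_1 − rank ∂_2 = (3 − 2) − 1 = 0, and the invariant factors of ∂_2 are all 1, so H_1 = 0.
  H_2: rank ker ∂_2 − rank ∂_3 = (1 − 1) − 0 = 0, and there is no ∂_3, so H_2 = 0.

H_0 ≅ Z,  H_1 = 0,  H_2 = 0.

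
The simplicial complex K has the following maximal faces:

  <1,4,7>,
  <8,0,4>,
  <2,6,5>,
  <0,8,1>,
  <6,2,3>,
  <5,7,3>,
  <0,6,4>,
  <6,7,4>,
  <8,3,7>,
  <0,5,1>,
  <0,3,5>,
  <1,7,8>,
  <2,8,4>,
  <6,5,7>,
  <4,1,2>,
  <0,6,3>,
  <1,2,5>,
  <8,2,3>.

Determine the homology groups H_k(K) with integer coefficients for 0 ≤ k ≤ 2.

H_0 ≅ Z,  H_1 ≅ Z ⊕ Z/2Z,  H_2 = 0.

Take the total order 0 < 1 < 2 < 3 < 4 < 5 < 6 < 7 < 8 on the vertex set. Then K (dimension 2) consists of the simplices:

  0-simplices (9): [0], [1], [2], [3], [4], [5], [6], [7], [8]
  1-simplices (27): (27 of them)
  2-simplices (18): [0,1,5], [0,1,8], [0,3,5], [0,3,6], [0,4,6], [0,4,8], [1,2,4], [1,2,5], [1,4,7], [1,7,8], [2,3,6], [2,3,8], [2,4,8], [2,5,6], [3,5,7], [3,7,8], [4,6,7], [5,6,7]

giving chain groups C_0 ≅ Z^9, C_1 ≅ Z^27, C_2 ≅ Z^18.

∂_1: C_1 → C_0 is given by ∂[p,q] = [q] − [p]. For instance
  ∂[4,6] = [6] − [4].
The resulting 9×27 matrix has rank 8, and its Smith normal form has invariant factors (1,1,1,1,1,1,1,1).

∂_2: C_2 → C_1 acts by ∂[p,q,r] = [q,r] − [p,r] + [p,q]. For instance
  ∂[4,6,7] = [6,7] − [4,7] + [4,6],
  ∂[2,3,8] = [3,8] − [2,8] + [2,3].
The resulting 27×18 matrix has rank 18, and its Smith normal form has invariant factors (1,1,1,1,1,1,1,1,1,1,1,1,1,1,1,1,1,2).

Now H_k = ker ∂_k / im ∂_{k+1}, so:

  H_0: rank C_0 − rank ∂_1 = 9 − 8 = 1, and the invariant factors of ∂_1 are all 1, so H_0 ≅ Z.
  H_1: rank ker ∂_1 − rank ∂_2 = (27 − 8) − 18 = 1, and ∂_2 has invariant factor 2 > 1, so H_1 ≅ Z ⊕ Z/2Z.
  H_2: rank ker ∂_2 − rank ∂_3 = (18 − 18) − 0 = 0, and there is no ∂_3, so H_2 ≅ 0.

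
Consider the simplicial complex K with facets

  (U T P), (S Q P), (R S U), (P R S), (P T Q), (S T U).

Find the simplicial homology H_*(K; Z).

H_0 ≅ Z,  H_1 ≅ Z,  H_2 = 0.

We work with the vertex ordering P < Q < R < S < T < U. The simplices of K, each written with vertices in increasing order, are:

  0-simplices (6): P, Q, R, S, T, U
  1-simplices (12): PQ, PR, PS, PT, PU, QS, QT, RS, RU, ST, SU, TU
  2-simplices (6): PQS, PQT, PRS, PTU, RSU, STU

Hence C_0 ≅ Z^6, C_1 ≅ Z^12, C_2 ≅ Z^6.

∂_1: C_1 → C_0 sends each edge [p,q] (with p < q) to q − p. For instance
  ∂RS = S − R.
The resulting 6×12 matrix has rank 5, and its Smith normal form has invariant factors (1,1,1,1,1).

The boundary map ∂_2: C_2 → C_1 acts by ∂[p,q,r] = [q,r] − [p,r] + [p,q]. For instance
  ∂PTU = TU − PU + PT,
  ∂PQT = QT − PT + PQ.
As a 12×6 matrix over Z this has rank 6, with invariant factors (1,1,1,1,1,1).

Now H_k = ker ∂_k / im ∂_{k+1}, so:

  H_0: rank C_0 − rank ∂_1 = 6 − 5 = 1, and the invariant factors of ∂_1 are all 1, so H_0 = Z.
  H_1: rank ker ∂_1 − rank ∂_2 = (12 − 5) − 6 = 1, and the invariant factors of ∂_2 are all 1, so H_1 = Z.
  H_2: rank ker ∂_2 − rank ∂_3 = (6 − 6) − 0 = 0, and there is no ∂_3, so H_2 = 0.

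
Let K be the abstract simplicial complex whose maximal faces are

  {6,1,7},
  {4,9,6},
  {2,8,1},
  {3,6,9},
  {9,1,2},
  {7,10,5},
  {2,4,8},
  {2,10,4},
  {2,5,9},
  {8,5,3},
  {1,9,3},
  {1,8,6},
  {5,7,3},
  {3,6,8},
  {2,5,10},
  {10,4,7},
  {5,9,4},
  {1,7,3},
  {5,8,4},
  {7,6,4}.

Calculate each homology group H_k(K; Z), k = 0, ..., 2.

Fix the vertex order 1 < 2 < 3 < 4 < 5 < 6 < 7 < 8 < 9 < 10 and write every simplex with vertices in increasing order. Then dim K = 2 and the simplices of K are:

  0-simplices (10): [1], [2], [3], [4], [5], [6], [7], [8], [9], [10]
  1-simplices (30): (30 of them)
  2-simplices (20): (20 of them)

giving chain groups C_0 ≅ Z^10, C_1 ≅ Z^30, C_2 ≅ Z^20.

The boundary map ∂_1: C_1 → C_0 maps an edge to its endpoints' difference, ∂[p,q] = q − p. For instance
  ∂[1,3] = [3] − [1].
The 10×30 boundary matrix has rank 9 and Smith normal form diag(1,1,1,1,1,1,1,1,1).

The boundary map ∂_2: C_2 → C_1 maps a triangle to the signed sum of its edges. For instance
  ∂[1,6,7] = [6,7] − [1,7] + [1,6],
  ∂[3,6,8] = [6,8] − [3,8] + [3,6].
This gives a 30×20 integer matrix of rank 20; reducing to Smith normal form yields diagonal entries (1,1,1,1,1,1,1,1,1,1,1,1,1,1,1,1,1,1,1,2).

Computing H_k = (kernel of ∂_k) / (image of ∂_{k+1}):

  H_0: rank C_0 − rank ∂_1 = 10 − 9 = 1, and the invariant factors of ∂_1 are all 1, so H_0 = Z.
  H_1: rank ker ∂_1 − rank ∂_2 = (30 − 9) − 20 = 1, and ∂_2 has invariant factor 2 > 1, so H_1 = Z ⊕ Z/2Z.
  H_2: rank ker ∂_2 − rank ∂_3 = (20 − 20) − 0 = 0, and there is no ∂_3, so H_2 = 0.

H_0 = Z,  H_1 = Z ⊕ Z/2Z,  H_2 = 0.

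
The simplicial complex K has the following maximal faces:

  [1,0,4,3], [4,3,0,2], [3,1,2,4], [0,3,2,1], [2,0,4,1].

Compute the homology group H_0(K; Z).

K has 5 vertices, 10 edges, 10 triangles, 5 3-simplices.
rank ∂_0 = 0, rank ∂_1 = 4 ⇒ b_0 = 5 − 0 − 4 = 1; all invariant factors of ∂_1 are 1 so no torsion. So H_0 = Z.

H_0 = Z.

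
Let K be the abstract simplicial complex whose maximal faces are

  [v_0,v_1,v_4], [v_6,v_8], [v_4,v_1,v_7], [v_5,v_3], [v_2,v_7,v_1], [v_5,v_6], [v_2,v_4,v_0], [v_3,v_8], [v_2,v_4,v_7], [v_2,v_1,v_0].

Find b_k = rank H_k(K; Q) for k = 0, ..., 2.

b_0 = 2, b_1 = 1, b_2 = 1.

We work with the vertex ordering v_0 < v_1 < v_2 < v_3 < v_4 < v_5 < v_6 < v_7 < v_8. The simplices of K, each written with vertices in increasing order, are:

  0-simplices (9): [v_0], [v_1], [v_2], [v_3], [v_4], [v_5], [v_6], [v_7], [v_8]
  1-simplices (13): [v_0,v_1], [v_0,v_2], [v_0,v_4], [v_1,v_2], [v_1,v_4], [v_1,v_7], [v_2,v_4], [v_2,v_7], [v_3,v_5], [v_3,v_8], [v_4,v_7], [v_5,v_6], [v_6,v_8]
  2-simplices (6): [v_0,v_1,v_2], [v_0,v_1,v_4], [v_0,v_2,v_4], [v_1,v_2,v_7], [v_1,v_4,v_7], [v_2,v_4,v_7]

so the chain groups are C_0 ≅ Z^9, C_1 ≅ Z^13, C_2 ≅ Z^6.

Boundary ∂_1: C_1 → C_0 maps an edge to its endpoints' difference, ∂[p,q] = q − p. For instance
  ∂[v_3,v_5] = [v_5] − [v_3].
As a 9×13 matrix over Z this has rank 7, with invariant factors (1,1,1,1,1,1,1).

The boundary map ∂_2: C_2 → C_1 acts by ∂[p,q,r] = [q,r] − [p,r] + [p,q]. For instance
  ∂[v_0,v_1,v_2] = [v_1,v_2] − [v_0,v_2] + [v_0,v_1],
  ∂[v_1,v_4,v_7] = [v_4,v_7] − [v_1,v_7] + [v_1,v_4].
This gives a 13×6 integer matrix of rank 5; reducing to Smith normal form yields diagonal entries (1,1,1,1,1).

Computing H_k = (kernel of ∂_k) / (image of ∂_{k+1}):

  H_0: rank C_0 − rank ∂_1 = 9 − 7 = 2, and the invariant factors of ∂_1 are all 1, so H_0 = Z^2.
  H_1: rank ker ∂_1 − rank ∂_2 = (13 − 7) − 5 = 1, and the invariant factors of ∂_2 are all 1, so H_1 = Z.
  H_2: rank ker ∂_2 − rank ∂_3 = (6 − 5) − 0 = 1, and there is no ∂_3, so H_2 = Z.

Hence the Betti numbers are b_0 = 2, b_1 = 1, b_2 = 1.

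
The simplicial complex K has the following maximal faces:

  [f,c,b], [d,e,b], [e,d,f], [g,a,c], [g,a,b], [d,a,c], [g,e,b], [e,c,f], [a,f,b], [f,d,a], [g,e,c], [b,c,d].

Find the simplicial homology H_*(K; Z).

H_0 = Z,  H_1 = Z/2,  H_2 = 0.

Fix the vertex order a < b < c < d < e < f < g and write every simplex with vertices in increasing order. Then dim K = 2 and the simplices of K are:

  0-simplices (7): a, b, c, d, e, f, g
  1-simplices (18): ab, ac, ad, af, ag, bc, bd, be, bf, bg, cd, ce, cf, cg, de, df, ef, eg
  2-simplices (12): abf, abg, acd, acg, adf, bcd, bcf, bde, beg, cef, ceg, def

Hence C_0 ≅ Z^7, C_1 ≅ Z^18, C_2 ≅ Z^12.

Boundary ∂_1: C_1 → C_0 sends each edge [p,q] (with p < q) to q − p. For instance
  ∂cg = g − c.
The resulting 7×18 matrix has rank 6, and its Smith normal form has invariant factors (1,1,1,1,1,1).

The boundary map ∂_2: C_2 → C_1 sends each 2-simplex [p,q,r] to [q,r] − [p,r] + [p,q]. For instance
  ∂bcd = cd − bd + bc,
  ∂bcf = cf − bf + bc.
As a 18×12 matrix over Z this has rank 12, with invariant factors (1,1,1,1,1,1,1,1,1,1,1,2).

Reading off H_k = ker ∂_k / im ∂_{k+1}:

  H_0: rank C_0 − rank ∂_1 = 7 − 6 = 1, and the invariant factors of ∂_1 are all 1, so H_0 = Z.
  H_1: rank ker ∂_1 − rank ∂_2 = (18 − 6) − 12 = 0, and ∂_2 has invariant factor 2 > 1, so H_1 = Z/2.
  H_2: rank ker ∂_2 − rank ∂_3 = (12 − 12) − 0 = 0, and there is no ∂_3, so H_2 = 0.

(K is a triangulation of the real projective plane RP^2.)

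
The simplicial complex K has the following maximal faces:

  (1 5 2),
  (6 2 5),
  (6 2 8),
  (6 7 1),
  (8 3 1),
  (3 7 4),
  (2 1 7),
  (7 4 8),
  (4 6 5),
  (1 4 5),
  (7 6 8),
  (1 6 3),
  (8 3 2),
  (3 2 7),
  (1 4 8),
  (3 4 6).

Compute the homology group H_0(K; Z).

H_0 = Z.

Fix the vertex order 1 < 2 < 3 < 4 < 5 < 6 < 7 < 8 and write every simplex with vertices in increasing order. Then dim K = 2 and the simplices of K are:

  0-simplices (8): [1], [2], [3], [4], [5], [6], [7], [8]
  1-simplices (24): (24 of them)
  2-simplices (16): [1,2,5], [1,2,7], [1,3,6], [1,3,8], [1,4,5], [1,4,8], [1,6,7], [2,3,7], [2,3,8], [2,5,6], [2,6,8], [3,4,6], [3,4,7], [4,5,6], [4,7,8], [6,7,8]

so the chain groups are C_0 ≅ Z^8, C_1 ≅ Z^24, C_2 ≅ Z^16.

∂_1: C_1 → C_0 sends each edge [p,q] (with p < q) to q − p. For instance
  ∂[5,6] = [6] − [5].
This gives a 8×24 integer matrix of rank 7; reducing to Smith normal form yields diagonal entries (1,1,1,1,1,1,1).

The boundary map ∂_2: C_2 → C_1 maps a triangle to the signed sum of its edges. For instance
  ∂[1,4,5] = [4,5] − [1,5] + [1,4],
  ∂[2,5,6] = [5,6] − [2,6] + [2,5].
This gives a 24×16 integer matrix of rank 15; reducing to Smith normal form yields diagonal entries (1,1,1,1,1,1,1,1,1,1,1,1,1,1,1).

Reading off H_k = ker ∂_k / im ∂_{k+1}:

  H_0: rank C_0 − rank ∂_1 = 8 − 7 = 1, and the invariant factors of ∂_1 are all 1, so H_0 = Z.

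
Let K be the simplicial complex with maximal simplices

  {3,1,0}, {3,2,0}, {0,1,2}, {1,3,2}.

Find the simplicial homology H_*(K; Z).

Fix the vertex order 0 < 1 < 2 < 3 and write every simplex with vertices in increasing order. Then dim K = 2 and the simplices of K are:

  0-simplices (4): [0], [1], [2], [3]
  1-simplices (6): [0,1], [0,2], [0,3], [1,2], [1,3], [2,3]
  2-simplices (4): [0,1,2], [0,1,3], [0,2,3], [1,2,3]

so the chain groups are C_0 ≅ Z^4, C_1 ≅ Z^6, C_2 ≅ Z^4.

∂_1: C_1 → C_0 is given by ∂[p,q] = [q] − [p].
The resulting 4×6 matrix has rank 3, and its Smith normal form has invariant factors (1,1,1).

∂_2: C_2 → C_1 maps a triangle to the signed sum of its edges. For instance
  ∂[1,2,3] = [2,3] − [1,3] + [1,2],
  ∂[0,1,2] = [1,2] − [0,2] + [0,1].
As a 6×4 matrix over Z this has rank 3, with invariant factors (1,1,1).

Reading off H_k = ker ∂_k / im ∂_{k+1}:

  H_0: rank C_0 − rank ∂_1 = 4 − 3 = 1, and the invariant factors of ∂_1 are all 1, so H_0 ≅ Z.
  H_1: rank ker ∂_1 − rank ∂_2 = (6 − 3) − 3 = 0, and the invariant factors of ∂_2 are all 1, so H_1 ≅ 0.
  H_2: rank ker ∂_2 − rank ∂_3 = (4 − 3) − 0 = 1, and there is no ∂_3, so H_2 ≅ Z.

H_0 = Z,  H_1 = 0,  H_2 = Z.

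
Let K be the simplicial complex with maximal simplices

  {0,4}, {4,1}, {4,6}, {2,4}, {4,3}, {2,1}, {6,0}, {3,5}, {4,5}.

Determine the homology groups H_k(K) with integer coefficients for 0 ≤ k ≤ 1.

Take the total order 0 < 1 < 2 < 3 < 4 < 5 < 6 on the vertex set. Then K (dimension 1) consists of the simplices:

  0-simplices (7): [0], [1], [2], [3], [4], [5], [6]
  1-simplices (9): [0,4], [0,6], [1,2], [1,4], [2,4], [3,4], [3,5], [4,5], [4,6]

Hence C_0 ≅ Z^7, C_1 ≅ Z^9.

Boundary ∂_1: C_1 → C_0 is given by ∂[p,q] = [q] − [p]. For instance
  ∂[4,6] = [6] − [4].
The 7×9 boundary matrix has rank 6 and Smith normal form diag(1,1,1,1,1,1).

From H_k ≅ ker(∂_k) / im(∂_{k+1}) we obtain:

  H_0: rank C_0 − rank ∂_1 = 7 − 6 = 1, and the invariant factors of ∂_1 are all 1, so H_0 ≅ Z.
  H_1: rank ker ∂_1 − rank ∂_2 = (9 − 6) − 0 = 3, and there is no ∂_2, so H_1 ≅ Z^3.

As a check, the Euler characteristic is 7 − 9 = -2, which agrees with 1 − 3 = -2.

H_0 = Z,  H_1 = Z^3.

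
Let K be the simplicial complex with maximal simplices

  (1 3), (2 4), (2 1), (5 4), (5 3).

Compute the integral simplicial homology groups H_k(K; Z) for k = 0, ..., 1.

H_0 ≅ Z,  H_1 ≅ Z.

Take the total order 1 < 2 < 3 < 4 < 5 on the vertex set. Then K (dimension 1) consists of the simplices:

  0-simplices (5): [1], [2], [3], [4], [5]
  1-simplices (5): [1,2], [1,3], [2,4], [3,5], [4,5]

giving chain groups C_0 ≅ Z^5, C_1 ≅ Z^5.

Boundary ∂_1: C_1 → C_0 sends each edge [p,q] (with p < q) to q − p.
This gives a 5×5 integer matrix of rank 4; reducing to Smith normal form yields diagonal entries (1,1,1,1).

Reading off H_k = ker ∂_k / im ∂_{k+1}:

  H_0: rank C_0 − rank ∂_1 = 5 − 4 = 1, and the invariant factors of ∂_1 are all 1, so H_0 ≅ Z.
  H_1: rank ker ∂_1 − rank ∂_2 = (5 − 4) − 0 = 1, and there is no ∂_2, so H_1 ≅ Z.

(K is a triangulation of the circle S^1.)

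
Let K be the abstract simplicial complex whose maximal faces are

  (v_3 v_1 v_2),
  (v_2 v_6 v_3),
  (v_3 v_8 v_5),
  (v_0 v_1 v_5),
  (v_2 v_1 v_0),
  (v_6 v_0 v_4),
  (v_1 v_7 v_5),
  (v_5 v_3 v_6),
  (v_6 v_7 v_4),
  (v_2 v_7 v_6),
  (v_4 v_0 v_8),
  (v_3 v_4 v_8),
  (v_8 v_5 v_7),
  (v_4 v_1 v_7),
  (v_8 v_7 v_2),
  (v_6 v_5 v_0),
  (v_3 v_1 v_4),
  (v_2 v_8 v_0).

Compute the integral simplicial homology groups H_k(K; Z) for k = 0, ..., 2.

H_0 = Z,  H_1 = Z^2,  H_2 = Z.

Order the vertices as v_0 < v_1 < v_2 < v_3 < v_4 < v_5 < v_6 < v_7 < v_8. Listing each simplex with vertices in this order, K has dimension 2 with simplices:

  0-simplices (9): [v_0], [v_1], [v_2], [v_3], [v_4], [v_5], [v_6], [v_7], [v_8]
  1-simplices (27): (27 of them)
  2-simplices (18): (18 of them)

giving chain groups C_0 ≅ Z^9, C_1 ≅ Z^27, C_2 ≅ Z^18.

Boundary ∂_1: C_1 → C_0 is given by ∂[p,q] = [q] − [p]. For instance
  ∂[v_5,v_6] = [v_6] − [v_5].
This gives a 9×27 integer matrix of rank 8; reducing to Smith normal form yields diagonal entries (1,1,1,1,1,1,1,1).

The boundary map ∂_2: C_2 → C_1 maps a triangle to the signed sum of its edges. For instance
  ∂[v_0,v_1,v_5] = [v_1,v_5] − [v_0,v_5] + [v_0,v_1],
  ∂[v_3,v_5,v_6] = [v_5,v_6] − [v_3,v_6] + [v_3,v_5].
The resulting 27×18 matrix has rank 17, and its Smith normal form has invariant factors (1,1,1,1,1,1,1,1,1,1,1,1,1,1,1,1,1).

Now H_k = ker ∂_k / im ∂_{k+1}, so:

  H_0: rank C_0 − rank ∂_1 = 9 − 8 = 1, and the invariant factors of ∂_1 are all 1, so H_0 = Z.
  H_1: rank ker ∂_1 − rank ∂_2 = (27 − 8) − 17 = 2, and the invariant factors of ∂_2 are all 1, so H_1 = Z^2.
  H_2: rank ker ∂_2 − rank ∂_3 = (18 − 17) − 0 = 1, and there is no ∂_3, so H_2 = Z.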